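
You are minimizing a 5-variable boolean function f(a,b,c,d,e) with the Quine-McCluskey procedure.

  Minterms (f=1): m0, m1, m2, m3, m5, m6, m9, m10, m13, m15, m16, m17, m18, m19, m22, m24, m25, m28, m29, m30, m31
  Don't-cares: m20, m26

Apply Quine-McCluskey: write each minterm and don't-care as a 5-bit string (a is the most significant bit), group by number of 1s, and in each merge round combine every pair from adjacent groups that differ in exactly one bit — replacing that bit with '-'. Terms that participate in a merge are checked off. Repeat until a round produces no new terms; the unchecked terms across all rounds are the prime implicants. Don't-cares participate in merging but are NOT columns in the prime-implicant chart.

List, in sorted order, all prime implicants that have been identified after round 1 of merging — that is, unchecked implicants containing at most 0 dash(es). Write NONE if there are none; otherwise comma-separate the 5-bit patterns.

[col 0] 00000*, 00001*, 00010*, 00011*, 00101*, 00110*, 01001*, 01010*, 01101*, 01111*, 10000*, 10001*, 10010*, 10011*, 10100*, 10110*, 11000*, 11001*, 11010*, 11100*, 11101*, 11110*, 11111*
[col 1] -0000*, -0001*, -0010*, -0011*, -0110*, -1001*, -1010*, -1101*, -1111*, 0-001*, 0-010*, 0-101*, 00-01*, 00-10*, 000-0*, 000-1*, 0000-*, 0001-*, 01-01*, 011-1*, 1-000*, 1-001*, 1-010*, 1-100*, 1-110*, 10-00*, 10-10*, 100-0*, 100-1*, 1000-*, 1001-*, 101-0*, 11-00*, 11-01*, 11-10*, 110-0*, 1100-*, 111-0*, 111-1*, 1110-*, 1111-*
[col 2] --001, --010, -0-10, -00-0*, -00-1*, -000-*, -001-*, -1-01, -11-1, 0--01, 000--*, 1--00*, 1--10*, 1-0-0*, 1-00-, 1-1-0*, 10--0*, 100--*, 11--0*, 11-0-, 111--
[col 3] -00--, 1---0
Prime implicants: --001, --010, -0-10, -00--, -1-01, -11-1, 0--01, 1---0, 1-00-, 11-0-, 111--

NONE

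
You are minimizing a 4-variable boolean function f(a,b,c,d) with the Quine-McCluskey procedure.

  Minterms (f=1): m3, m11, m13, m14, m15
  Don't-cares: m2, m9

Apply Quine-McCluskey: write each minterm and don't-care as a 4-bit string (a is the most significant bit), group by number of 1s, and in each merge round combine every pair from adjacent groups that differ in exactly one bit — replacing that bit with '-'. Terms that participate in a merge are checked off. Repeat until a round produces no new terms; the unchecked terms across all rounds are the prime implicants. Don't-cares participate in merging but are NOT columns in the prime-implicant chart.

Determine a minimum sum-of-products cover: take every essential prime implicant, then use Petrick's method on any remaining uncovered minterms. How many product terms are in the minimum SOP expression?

Round 0: 0010✓ 0011✓ 1001✓ 1011✓ 1101✓ 1110✓ 1111✓
Round 1: -011 001- 1-01✓ 1-11✓ 10-1✓ 11-1✓ 111-
Round 2: 1--1
PIs = {-011, 001-, 1--1, 111-}
Coverage chart:
  m3: -011,001-
  m11: -011,1--1
  m13: 1--1 ←essential
  m14: 111- ←essential
  m15: 1--1,111-
Essential: 1--1, 111-
Petrick residual → -011
Min cover (3 terms): b'cd + ad + abc

3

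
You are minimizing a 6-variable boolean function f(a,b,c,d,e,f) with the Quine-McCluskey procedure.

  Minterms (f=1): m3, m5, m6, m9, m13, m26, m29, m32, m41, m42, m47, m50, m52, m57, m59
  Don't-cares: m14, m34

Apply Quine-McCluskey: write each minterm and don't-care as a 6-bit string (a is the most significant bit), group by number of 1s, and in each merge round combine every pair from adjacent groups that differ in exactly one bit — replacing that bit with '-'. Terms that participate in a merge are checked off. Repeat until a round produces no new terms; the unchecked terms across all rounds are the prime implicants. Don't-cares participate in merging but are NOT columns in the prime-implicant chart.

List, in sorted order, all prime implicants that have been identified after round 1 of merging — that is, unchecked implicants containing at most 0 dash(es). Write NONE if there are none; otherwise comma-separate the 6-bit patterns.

000011, 011010, 101111, 110100

size-2^0 implicants → 000011  000101(✓)  000110(✓)  001001(✓)  001101(✓)  001110(✓)  011010  011101(✓)  100000(✓)  100010(✓)  101001(✓)  101010(✓)  101111  110010(✓)  110100  111001(✓)  111011(✓)
size-2^1 implicants → -01001  0-1101  00-101  00-110  001-01  1-0010  1-1001  10-010  1000-0  1110-1
Unchecked terms (primes): -01001, 0-1101, 00-101, 00-110, 000011, 001-01, 011010, 1-0010, 1-1001, 10-010, 1000-0, 101111, 110100, 1110-1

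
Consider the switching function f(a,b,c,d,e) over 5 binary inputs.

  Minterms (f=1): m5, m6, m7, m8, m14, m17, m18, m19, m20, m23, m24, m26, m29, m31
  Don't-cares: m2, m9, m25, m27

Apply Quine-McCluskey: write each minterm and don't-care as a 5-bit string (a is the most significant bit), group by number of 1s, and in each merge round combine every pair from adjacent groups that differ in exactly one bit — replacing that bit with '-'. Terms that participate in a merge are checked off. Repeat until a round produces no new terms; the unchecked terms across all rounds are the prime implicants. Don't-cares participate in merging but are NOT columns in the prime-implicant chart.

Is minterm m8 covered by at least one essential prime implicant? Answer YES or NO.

YES

[col 0] 00010*, 00101*, 00110*, 00111*, 01000*, 01001*, 01110*, 10001*, 10010*, 10011*, 10100, 10111*, 11000*, 11001*, 11010*, 11011*, 11101*, 11111*
[col 1] -0010, -0111, -1000*, -1001*, 0-110, 00-10, 001-1, 0011-, 0100-*, 1-001*, 1-010*, 1-011*, 1-111*, 10-11*, 100-1*, 1001-*, 11-01*, 11-11*, 110-0*, 110-1*, 1100-*, 1101-*, 111-1*
[col 2] -100-, 1--11, 1-0-1, 1-01-, 11--1, 110--
Prime implicants: -0010, -0111, -100-, 0-110, 00-10, 001-1, 0011-, 1--11, 1-0-1, 1-01-, 10100, 11--1, 110--
PI chart (minterm → PIs covering it):
  5 | 001-1  (sole → essential)
  6 | 0-110,00-10,0011-
  7 | -0111,001-1,0011-
  8 | -100-  (sole → essential)
  14 | 0-110  (sole → essential)
  17 | 1-0-1  (sole → essential)
  18 | -0010,1-01-
  19 | 1--11,1-0-1,1-01-
  20 | 10100  (sole → essential)
  23 | -0111,1--11
  24 | -100-,110--
  26 | 1-01-,110--
  29 | 11--1  (sole → essential)
  31 | 1--11,11--1
Essential prime implicants: -100-, 0-110, 001-1, 1-0-1, 10100, 11--1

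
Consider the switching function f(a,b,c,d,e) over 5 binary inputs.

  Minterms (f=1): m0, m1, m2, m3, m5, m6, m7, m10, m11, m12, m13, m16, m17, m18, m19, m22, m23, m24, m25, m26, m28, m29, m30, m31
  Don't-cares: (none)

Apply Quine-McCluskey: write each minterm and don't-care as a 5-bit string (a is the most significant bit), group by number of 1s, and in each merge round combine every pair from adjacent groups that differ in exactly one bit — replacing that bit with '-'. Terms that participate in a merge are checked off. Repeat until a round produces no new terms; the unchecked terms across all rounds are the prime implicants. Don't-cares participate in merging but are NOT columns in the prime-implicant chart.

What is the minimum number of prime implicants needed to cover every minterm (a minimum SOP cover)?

Round 0: 00000✓ 00001✓ 00010✓ 00011✓ 00101✓ 00110✓ 00111✓ 01010✓ 01011✓ 01100✓ 01101✓ 10000✓ 10001✓ 10010✓ 10011✓ 10110✓ 10111✓ 11000✓ 11001✓ 11010✓ 11100✓ 11101✓ 11110✓ 11111✓
Round 1: -0000✓ -0001✓ -0010✓ -0011✓ -0110✓ -0111✓ -1010✓ -1100✓ -1101✓ 0-010✓ 0-011✓ 0-101 00-01✓ 00-10✓ 00-11✓ 000-0✓ 000-1✓ 0000-✓ 0001-✓ 001-1✓ 0011-✓ 0101-✓ 0110-✓ 1-000✓ 1-001✓ 1-010✓ 1-110✓ 1-111✓ 10-10✓ 10-11✓ 100-0✓ 100-1✓ 1000-✓ 1001-✓ 1011-✓ 11-00✓ 11-01✓ 11-10✓ 110-0✓ 1100-✓ 111-0✓ 111-1✓ 1110-✓ 1111-✓
Round 2: --010 -0-10✓ -0-11✓ -00-0✓ -00-1✓ -000-✓ -001-✓ -011-✓ -110- 0-01- 00--1 00-1-✓ 000--✓ 1--10 1-0-0 1-00- 1-11- 10-1-✓ 100--✓ 11--0 11-0- 111--
Round 3: -0-1- -00--
PIs = {--010, -0-1-, -00--, -110-, 0-01-, 0-101, 00--1, 1--10, 1-0-0, 1-00-, 1-11-, 11--0, 11-0-, 111--}
Coverage chart:
  m0: -00-- ←essential
  m1: -00--,00--1
  m2: --010,-0-1-,-00--,0-01-
  m3: -0-1-,-00--,0-01-,00--1
  m5: 0-101,00--1
  m6: -0-1- ←essential
  m7: -0-1-,00--1
  m10: --010,0-01-
  m11: 0-01- ←essential
  m12: -110- ←essential
  m13: -110-,0-101
  m16: -00--,1-0-0,1-00-
  m17: -00--,1-00-
  m18: --010,-0-1-,-00--,1--10,1-0-0
  m19: -0-1-,-00--
  m22: -0-1-,1--10,1-11-
  m23: -0-1-,1-11-
  m24: 1-0-0,1-00-,11--0,11-0-
  m25: 1-00-,11-0-
  m26: --010,1--10,1-0-0,11--0
  m28: -110-,11--0,11-0-,111--
  m29: -110-,11-0-,111--
  m30: 1--10,1-11-,11--0,111--
  m31: 1-11-,111--
Essential: -0-1-, -00--, -110-, 0-01-
Petrick residual → --010, 0-101, 1-00-, 1-11-
Min cover (8 terms): c'de' + b'd + b'c' + bcd' + a'c'd + a'cd'e + ac'd' + acd

8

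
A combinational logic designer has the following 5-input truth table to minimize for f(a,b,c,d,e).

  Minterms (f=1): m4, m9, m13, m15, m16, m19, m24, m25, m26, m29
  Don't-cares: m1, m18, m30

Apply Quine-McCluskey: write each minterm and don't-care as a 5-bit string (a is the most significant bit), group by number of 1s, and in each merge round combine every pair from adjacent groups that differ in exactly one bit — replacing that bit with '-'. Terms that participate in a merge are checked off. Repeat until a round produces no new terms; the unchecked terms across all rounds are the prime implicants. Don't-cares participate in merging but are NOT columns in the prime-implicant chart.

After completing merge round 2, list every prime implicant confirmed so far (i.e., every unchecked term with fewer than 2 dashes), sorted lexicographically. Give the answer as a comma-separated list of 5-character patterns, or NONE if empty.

size-2^0 implicants → 00001(✓)  00100  01001(✓)  01101(✓)  01111(✓)  10000(✓)  10010(✓)  10011(✓)  11000(✓)  11001(✓)  11010(✓)  11101(✓)  11110(✓)
size-2^1 implicants → -1001(✓)  -1101(✓)  0-001  01-01(✓)  011-1  1-000(✓)  1-010(✓)  100-0(✓)  1001-  11-01(✓)  11-10  110-0(✓)  1100-
size-2^2 implicants → -1-01  1-0-0
Unchecked terms (primes): -1-01, 0-001, 00100, 011-1, 1-0-0, 1001-, 11-10, 1100-

0-001, 00100, 011-1, 1001-, 11-10, 1100-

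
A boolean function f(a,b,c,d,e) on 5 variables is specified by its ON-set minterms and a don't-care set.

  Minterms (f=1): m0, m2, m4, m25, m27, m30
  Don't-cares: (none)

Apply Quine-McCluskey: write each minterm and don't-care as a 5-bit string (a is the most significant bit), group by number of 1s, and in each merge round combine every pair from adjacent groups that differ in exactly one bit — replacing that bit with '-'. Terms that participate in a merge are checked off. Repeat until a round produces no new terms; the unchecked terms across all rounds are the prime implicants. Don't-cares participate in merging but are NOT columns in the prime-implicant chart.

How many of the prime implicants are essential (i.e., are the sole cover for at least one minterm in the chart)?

4

Round 0: 00000✓ 00010✓ 00100✓ 11001✓ 11011✓ 11110
Round 1: 00-00 000-0 110-1
PIs = {00-00, 000-0, 110-1, 11110}
Coverage chart:
  m0: 00-00,000-0
  m2: 000-0 ←essential
  m4: 00-00 ←essential
  m25: 110-1 ←essential
  m27: 110-1 ←essential
  m30: 11110 ←essential
Essential: 00-00, 000-0, 110-1, 11110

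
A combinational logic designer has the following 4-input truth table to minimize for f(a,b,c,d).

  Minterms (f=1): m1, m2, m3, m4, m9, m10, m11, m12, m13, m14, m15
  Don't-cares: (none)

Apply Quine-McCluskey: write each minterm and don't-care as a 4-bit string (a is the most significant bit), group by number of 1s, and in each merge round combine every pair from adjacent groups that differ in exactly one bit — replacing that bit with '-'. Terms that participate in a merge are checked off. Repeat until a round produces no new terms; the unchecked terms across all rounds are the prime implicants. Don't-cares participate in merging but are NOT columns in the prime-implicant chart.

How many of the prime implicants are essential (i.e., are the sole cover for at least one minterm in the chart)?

Round 0: 0001✓ 0010✓ 0011✓ 0100✓ 1001✓ 1010✓ 1011✓ 1100✓ 1101✓ 1110✓ 1111✓
Round 1: -001✓ -010✓ -011✓ -100 00-1✓ 001-✓ 1-01✓ 1-10✓ 1-11✓ 10-1✓ 101-✓ 11-0✓ 11-1✓ 110-✓ 111-✓
Round 2: -0-1 -01- 1--1 1-1- 11--
PIs = {-0-1, -01-, -100, 1--1, 1-1-, 11--}
Coverage chart:
  m1: -0-1 ←essential
  m2: -01- ←essential
  m3: -0-1,-01-
  m4: -100 ←essential
  m9: -0-1,1--1
  m10: -01-,1-1-
  m11: -0-1,-01-,1--1,1-1-
  m12: -100,11--
  m13: 1--1,11--
  m14: 1-1-,11--
  m15: 1--1,1-1-,11--
Essential: -0-1, -01-, -100

3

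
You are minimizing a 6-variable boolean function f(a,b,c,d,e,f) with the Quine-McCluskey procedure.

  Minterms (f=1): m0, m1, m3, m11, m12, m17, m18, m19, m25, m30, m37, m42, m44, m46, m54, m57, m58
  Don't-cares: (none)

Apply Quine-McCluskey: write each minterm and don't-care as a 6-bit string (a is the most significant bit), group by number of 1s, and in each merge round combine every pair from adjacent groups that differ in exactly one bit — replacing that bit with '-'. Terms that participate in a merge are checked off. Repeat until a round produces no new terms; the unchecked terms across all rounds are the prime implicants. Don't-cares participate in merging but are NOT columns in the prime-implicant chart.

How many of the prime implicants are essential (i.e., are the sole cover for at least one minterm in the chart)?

Round 0: 000000✓ 000001✓ 000011✓ 001011✓ 001100✓ 010001✓ 010010✓ 010011✓ 011001✓ 011110 100101 101010✓ 101100✓ 101110✓ 110110 111001✓ 111010✓
Round 1: -01100 -11001 0-0001✓ 0-0011✓ 00-011 0000-1✓ 00000- 01-001 0100-1✓ 01001- 1-1010 101-10 1011-0
Round 2: 0-00-1
PIs = {-01100, -11001, 0-00-1, 00-011, 00000-, 01-001, 01001-, 011110, 1-1010, 100101, 101-10, 1011-0, 110110}
Coverage chart:
  m0: 00000- ←essential
  m1: 0-00-1,00000-
  m3: 0-00-1,00-011
  m11: 00-011 ←essential
  m12: -01100 ←essential
  m17: 0-00-1,01-001
  m18: 01001- ←essential
  m19: 0-00-1,01001-
  m25: -11001,01-001
  m30: 011110 ←essential
  m37: 100101 ←essential
  m42: 1-1010,101-10
  m44: -01100,1011-0
  m46: 101-10,1011-0
  m54: 110110 ←essential
  m57: -11001 ←essential
  m58: 1-1010 ←essential
Essential: -01100, -11001, 00-011, 00000-, 01001-, 011110, 1-1010, 100101, 110110

9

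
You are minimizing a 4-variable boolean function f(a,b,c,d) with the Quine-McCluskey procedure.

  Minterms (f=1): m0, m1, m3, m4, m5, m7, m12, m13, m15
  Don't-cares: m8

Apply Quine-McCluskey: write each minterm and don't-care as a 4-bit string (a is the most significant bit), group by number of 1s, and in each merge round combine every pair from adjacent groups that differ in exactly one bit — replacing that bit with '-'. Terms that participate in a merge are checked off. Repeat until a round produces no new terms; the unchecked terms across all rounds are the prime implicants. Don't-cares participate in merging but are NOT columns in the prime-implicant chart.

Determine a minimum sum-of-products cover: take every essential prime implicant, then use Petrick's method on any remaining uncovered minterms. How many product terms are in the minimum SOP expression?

3

Round 0: 0000✓ 0001✓ 0011✓ 0100✓ 0101✓ 0111✓ 1000✓ 1100✓ 1101✓ 1111✓
Round 1: -000✓ -100✓ -101✓ -111✓ 0-00✓ 0-01✓ 0-11✓ 00-1✓ 000-✓ 01-1✓ 010-✓ 1-00✓ 11-1✓ 110-✓
Round 2: --00 -1-1 -10- 0--1 0-0-
PIs = {--00, -1-1, -10-, 0--1, 0-0-}
Coverage chart:
  m0: --00,0-0-
  m1: 0--1,0-0-
  m3: 0--1 ←essential
  m4: --00,-10-,0-0-
  m5: -1-1,-10-,0--1,0-0-
  m7: -1-1,0--1
  m12: --00,-10-
  m13: -1-1,-10-
  m15: -1-1 ←essential
Essential: -1-1, 0--1
Petrick residual → --00
Min cover (3 terms): c'd' + bd + a'd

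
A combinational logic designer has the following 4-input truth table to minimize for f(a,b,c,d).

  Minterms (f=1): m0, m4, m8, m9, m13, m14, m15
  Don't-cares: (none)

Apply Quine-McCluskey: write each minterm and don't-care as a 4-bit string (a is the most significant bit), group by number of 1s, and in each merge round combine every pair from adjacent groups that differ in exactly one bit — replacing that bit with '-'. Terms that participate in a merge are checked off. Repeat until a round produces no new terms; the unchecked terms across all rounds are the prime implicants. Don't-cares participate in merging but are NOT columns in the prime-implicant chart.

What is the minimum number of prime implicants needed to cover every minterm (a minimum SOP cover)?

4

Round 0: 0000✓ 0100✓ 1000✓ 1001✓ 1101✓ 1110✓ 1111✓
Round 1: -000 0-00 1-01 100- 11-1 111-
PIs = {-000, 0-00, 1-01, 100-, 11-1, 111-}
Coverage chart:
  m0: -000,0-00
  m4: 0-00 ←essential
  m8: -000,100-
  m9: 1-01,100-
  m13: 1-01,11-1
  m14: 111- ←essential
  m15: 11-1,111-
Essential: 0-00, 111-
Petrick residual → -000, 1-01
Min cover (4 terms): b'c'd' + a'c'd' + ac'd + abc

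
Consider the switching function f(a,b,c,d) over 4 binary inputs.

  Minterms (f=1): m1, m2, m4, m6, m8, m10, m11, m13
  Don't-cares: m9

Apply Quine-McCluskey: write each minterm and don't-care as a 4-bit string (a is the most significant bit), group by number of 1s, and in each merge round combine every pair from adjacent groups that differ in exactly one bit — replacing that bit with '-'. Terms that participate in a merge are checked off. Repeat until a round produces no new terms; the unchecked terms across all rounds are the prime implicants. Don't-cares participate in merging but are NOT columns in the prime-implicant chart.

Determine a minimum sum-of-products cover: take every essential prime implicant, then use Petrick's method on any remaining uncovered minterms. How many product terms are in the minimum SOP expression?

5

Round 0: 0001✓ 0010✓ 0100✓ 0110✓ 1000✓ 1001✓ 1010✓ 1011✓ 1101✓
Round 1: -001 -010 0-10 01-0 1-01 10-0✓ 10-1✓ 100-✓ 101-✓
Round 2: 10--
PIs = {-001, -010, 0-10, 01-0, 1-01, 10--}
Coverage chart:
  m1: -001 ←essential
  m2: -010,0-10
  m4: 01-0 ←essential
  m6: 0-10,01-0
  m8: 10-- ←essential
  m10: -010,10--
  m11: 10-- ←essential
  m13: 1-01 ←essential
Essential: -001, 01-0, 1-01, 10--
Petrick residual → -010
Min cover (5 terms): b'c'd + b'cd' + a'bd' + ac'd + ab'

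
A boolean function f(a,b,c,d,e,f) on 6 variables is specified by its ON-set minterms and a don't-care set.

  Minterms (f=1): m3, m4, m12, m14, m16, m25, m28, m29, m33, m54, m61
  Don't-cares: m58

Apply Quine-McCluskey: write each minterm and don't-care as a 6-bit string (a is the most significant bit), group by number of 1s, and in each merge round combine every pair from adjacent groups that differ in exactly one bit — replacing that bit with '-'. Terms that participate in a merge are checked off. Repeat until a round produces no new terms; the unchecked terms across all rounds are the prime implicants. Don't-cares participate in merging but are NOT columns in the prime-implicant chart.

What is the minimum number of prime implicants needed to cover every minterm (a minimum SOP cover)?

size-2^0 implicants → 000011  000100(✓)  001100(✓)  001110(✓)  010000  011001(✓)  011100(✓)  011101(✓)  100001  110110  111010  111101(✓)
size-2^1 implicants → -11101  0-1100  00-100  0011-0  011-01  01110-
Unchecked terms (primes): -11101, 0-1100, 00-100, 000011, 0011-0, 010000, 011-01, 01110-, 100001, 110110, 111010
Minterm coverage:
  m3 ⊆ 000011 [E]
  m4 ⊆ 00-100 [E]
  m12 ⊆ 0-1100,00-100,0011-0
  m14 ⊆ 0011-0 [E]
  m16 ⊆ 010000 [E]
  m25 ⊆ 011-01 [E]
  m28 ⊆ 0-1100,01110-
  m29 ⊆ -11101,011-01,01110-
  m33 ⊆ 100001 [E]
  m54 ⊆ 110110 [E]
  m61 ⊆ -11101 [E]
E = {-11101, 00-100, 000011, 0011-0, 010000, 011-01, 100001, 110110}
Petrick residual → 0-1100
Cover = bcde'f + a'cde'f' + a'b'de'f' + a'b'c'd'ef + a'b'cdf' + a'bc'd'e'f' + a'bce'f + ab'c'd'e'f + abc'def'  |cover|=9

9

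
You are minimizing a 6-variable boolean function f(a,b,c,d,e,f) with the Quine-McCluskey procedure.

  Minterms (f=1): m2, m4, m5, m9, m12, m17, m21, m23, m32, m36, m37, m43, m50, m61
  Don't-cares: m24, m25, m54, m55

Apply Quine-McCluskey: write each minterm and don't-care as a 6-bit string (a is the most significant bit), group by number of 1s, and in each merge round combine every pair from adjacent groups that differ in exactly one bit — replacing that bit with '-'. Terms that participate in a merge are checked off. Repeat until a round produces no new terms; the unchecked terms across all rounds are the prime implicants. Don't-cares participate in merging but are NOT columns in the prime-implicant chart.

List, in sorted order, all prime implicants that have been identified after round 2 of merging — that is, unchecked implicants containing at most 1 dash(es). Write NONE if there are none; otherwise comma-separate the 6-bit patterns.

size-2^0 implicants → 000010  000100(✓)  000101(✓)  001001(✓)  001100(✓)  010001(✓)  010101(✓)  010111(✓)  011000(✓)  011001(✓)  100000(✓)  100100(✓)  100101(✓)  101011  110010(✓)  110110(✓)  110111(✓)  111101
size-2^1 implicants → -00100(✓)  -00101(✓)  -10111  0-0101  0-1001  00-100  00010-(✓)  01-001  010-01  0101-1  01100-  100-00  10010-(✓)  110-10  11011-
size-2^2 implicants → -0010-
Unchecked terms (primes): -0010-, -10111, 0-0101, 0-1001, 00-100, 000010, 01-001, 010-01, 0101-1, 01100-, 100-00, 101011, 110-10, 11011-, 111101

-10111, 0-0101, 0-1001, 00-100, 000010, 01-001, 010-01, 0101-1, 01100-, 100-00, 101011, 110-10, 11011-, 111101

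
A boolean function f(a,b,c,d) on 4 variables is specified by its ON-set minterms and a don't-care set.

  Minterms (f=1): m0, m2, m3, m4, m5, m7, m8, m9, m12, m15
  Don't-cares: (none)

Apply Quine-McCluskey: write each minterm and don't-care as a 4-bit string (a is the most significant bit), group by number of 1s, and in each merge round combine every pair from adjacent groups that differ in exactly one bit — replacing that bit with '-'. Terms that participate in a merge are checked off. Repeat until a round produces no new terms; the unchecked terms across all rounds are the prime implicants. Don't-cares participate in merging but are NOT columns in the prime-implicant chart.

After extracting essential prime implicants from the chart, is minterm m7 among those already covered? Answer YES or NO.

Round 0: 0000✓ 0010✓ 0011✓ 0100✓ 0101✓ 0111✓ 1000✓ 1001✓ 1100✓ 1111✓
Round 1: -000✓ -100✓ -111 0-00✓ 0-11 00-0 001- 01-1 010- 1-00✓ 100-
Round 2: --00
PIs = {--00, -111, 0-11, 00-0, 001-, 01-1, 010-, 100-}
Coverage chart:
  m0: --00,00-0
  m2: 00-0,001-
  m3: 0-11,001-
  m4: --00,010-
  m5: 01-1,010-
  m7: -111,0-11,01-1
  m8: --00,100-
  m9: 100- ←essential
  m12: --00 ←essential
  m15: -111 ←essential
Essential: --00, -111, 100-

YES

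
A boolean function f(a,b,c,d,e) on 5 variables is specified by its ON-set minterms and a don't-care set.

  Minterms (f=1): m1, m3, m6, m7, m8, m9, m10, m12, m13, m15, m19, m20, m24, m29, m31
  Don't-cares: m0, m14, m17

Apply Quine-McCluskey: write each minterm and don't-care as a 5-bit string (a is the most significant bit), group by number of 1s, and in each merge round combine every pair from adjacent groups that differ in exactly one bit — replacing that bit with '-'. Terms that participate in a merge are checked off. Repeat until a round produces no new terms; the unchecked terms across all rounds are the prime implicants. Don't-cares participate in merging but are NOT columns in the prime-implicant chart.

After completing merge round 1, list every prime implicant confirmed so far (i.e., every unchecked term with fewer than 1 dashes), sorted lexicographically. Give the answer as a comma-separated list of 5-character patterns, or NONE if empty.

10100

[col 0] 00000*, 00001*, 00011*, 00110*, 00111*, 01000*, 01001*, 01010*, 01100*, 01101*, 01110*, 01111*, 10001*, 10011*, 10100, 11000*, 11101*, 11111*
[col 1] -0001*, -0011*, -1000, -1101*, -1111*, 0-000*, 0-001*, 0-110*, 0-111*, 00-11, 000-1*, 0000-*, 0011-*, 01-00*, 01-01*, 01-10*, 010-0*, 0100-*, 011-0*, 011-1*, 0110-*, 0111-*, 100-1*, 111-1*
[col 2] -00-1, -11-1, 0-00-, 0-11-, 01--0, 01-0-, 011--
Prime implicants: -00-1, -1000, -11-1, 0-00-, 0-11-, 00-11, 01--0, 01-0-, 011--, 10100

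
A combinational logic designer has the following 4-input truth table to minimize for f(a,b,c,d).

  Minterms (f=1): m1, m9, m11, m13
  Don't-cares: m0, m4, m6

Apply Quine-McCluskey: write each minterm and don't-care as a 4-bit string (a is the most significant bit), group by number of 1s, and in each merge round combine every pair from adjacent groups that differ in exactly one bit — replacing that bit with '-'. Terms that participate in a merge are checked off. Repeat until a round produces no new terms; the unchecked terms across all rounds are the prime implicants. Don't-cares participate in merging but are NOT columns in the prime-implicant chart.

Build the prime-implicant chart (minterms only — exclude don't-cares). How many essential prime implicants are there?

2

Round 0: 0000✓ 0001✓ 0100✓ 0110✓ 1001✓ 1011✓ 1101✓
Round 1: -001 0-00 000- 01-0 1-01 10-1
PIs = {-001, 0-00, 000-, 01-0, 1-01, 10-1}
Coverage chart:
  m1: -001,000-
  m9: -001,1-01,10-1
  m11: 10-1 ←essential
  m13: 1-01 ←essential
Essential: 1-01, 10-1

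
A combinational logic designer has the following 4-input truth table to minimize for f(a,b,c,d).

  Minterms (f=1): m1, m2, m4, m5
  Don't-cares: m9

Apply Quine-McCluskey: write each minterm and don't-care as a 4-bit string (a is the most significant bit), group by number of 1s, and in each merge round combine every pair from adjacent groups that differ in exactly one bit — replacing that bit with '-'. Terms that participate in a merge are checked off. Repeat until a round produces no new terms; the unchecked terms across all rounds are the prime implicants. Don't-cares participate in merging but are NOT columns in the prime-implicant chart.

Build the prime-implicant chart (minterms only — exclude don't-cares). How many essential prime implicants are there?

2

Round 0: 0001✓ 0010 0100✓ 0101✓ 1001✓
Round 1: -001 0-01 010-
PIs = {-001, 0-01, 0010, 010-}
Coverage chart:
  m1: -001,0-01
  m2: 0010 ←essential
  m4: 010- ←essential
  m5: 0-01,010-
Essential: 0010, 010-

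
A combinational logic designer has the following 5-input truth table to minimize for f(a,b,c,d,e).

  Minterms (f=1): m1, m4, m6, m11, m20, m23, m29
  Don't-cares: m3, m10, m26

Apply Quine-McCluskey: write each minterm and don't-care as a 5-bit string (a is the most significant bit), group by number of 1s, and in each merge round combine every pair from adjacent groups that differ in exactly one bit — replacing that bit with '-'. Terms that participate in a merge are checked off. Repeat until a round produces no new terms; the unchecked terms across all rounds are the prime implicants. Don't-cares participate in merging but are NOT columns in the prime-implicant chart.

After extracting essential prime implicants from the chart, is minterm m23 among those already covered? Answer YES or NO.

YES

Round 0: 00001✓ 00011✓ 00100✓ 00110✓ 01010✓ 01011✓ 10100✓ 10111 11010✓ 11101
Round 1: -0100 -1010 0-011 000-1 001-0 0101-
PIs = {-0100, -1010, 0-011, 000-1, 001-0, 0101-, 10111, 11101}
Coverage chart:
  m1: 000-1 ←essential
  m4: -0100,001-0
  m6: 001-0 ←essential
  m11: 0-011,0101-
  m20: -0100 ←essential
  m23: 10111 ←essential
  m29: 11101 ←essential
Essential: -0100, 000-1, 001-0, 10111, 11101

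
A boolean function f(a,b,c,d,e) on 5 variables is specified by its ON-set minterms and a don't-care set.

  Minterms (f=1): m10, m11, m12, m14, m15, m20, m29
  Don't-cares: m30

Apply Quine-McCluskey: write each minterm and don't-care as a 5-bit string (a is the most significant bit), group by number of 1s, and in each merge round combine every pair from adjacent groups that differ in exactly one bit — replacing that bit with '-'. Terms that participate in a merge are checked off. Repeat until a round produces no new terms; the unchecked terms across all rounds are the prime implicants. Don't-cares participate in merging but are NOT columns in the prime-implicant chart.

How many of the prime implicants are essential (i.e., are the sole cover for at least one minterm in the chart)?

[col 0] 01010*, 01011*, 01100*, 01110*, 01111*, 10100, 11101, 11110*
[col 1] -1110, 01-10*, 01-11*, 0101-*, 011-0, 0111-*
[col 2] 01-1-
Prime implicants: -1110, 01-1-, 011-0, 10100, 11101
PI chart (minterm → PIs covering it):
  10 | 01-1-  (sole → essential)
  11 | 01-1-  (sole → essential)
  12 | 011-0  (sole → essential)
  14 | -1110,01-1-,011-0
  15 | 01-1-  (sole → essential)
  20 | 10100  (sole → essential)
  29 | 11101  (sole → essential)
Essential prime implicants: 01-1-, 011-0, 10100, 11101

4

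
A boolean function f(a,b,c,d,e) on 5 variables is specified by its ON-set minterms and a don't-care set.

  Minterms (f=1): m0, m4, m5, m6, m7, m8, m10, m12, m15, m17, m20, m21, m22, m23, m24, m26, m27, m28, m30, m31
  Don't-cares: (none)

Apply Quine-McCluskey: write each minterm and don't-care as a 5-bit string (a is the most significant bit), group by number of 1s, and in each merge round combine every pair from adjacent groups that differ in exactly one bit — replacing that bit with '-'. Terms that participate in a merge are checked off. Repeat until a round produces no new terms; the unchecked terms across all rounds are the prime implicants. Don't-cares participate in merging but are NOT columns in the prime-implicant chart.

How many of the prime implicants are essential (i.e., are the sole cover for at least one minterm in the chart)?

6

Round 0: 00000✓ 00100✓ 00101✓ 00110✓ 00111✓ 01000✓ 01010✓ 01100✓ 01111✓ 10001✓ 10100✓ 10101✓ 10110✓ 10111✓ 11000✓ 11010✓ 11011✓ 11100✓ 11110✓ 11111✓
Round 1: -0100✓ -0101✓ -0110✓ -0111✓ -1000✓ -1010✓ -1100✓ -1111✓ 0-000✓ 0-100✓ 0-111✓ 00-00✓ 001-0✓ 001-1✓ 0010-✓ 0011-✓ 01-00✓ 010-0✓ 1-100✓ 1-110✓ 1-111✓ 10-01 101-0✓ 101-1✓ 1010-✓ 1011-✓ 11-00✓ 11-10✓ 11-11✓ 110-0✓ 1101-✓ 111-0✓ 1111-✓
Round 2: --100 --111 -01-0✓ -01-1✓ -010-✓ -011-✓ -1-00 -10-0 0--00 001--✓ 1-1-0 1-11- 101--✓ 11--0 11-1-
Round 3: -01--
PIs = {--100, --111, -01--, -1-00, -10-0, 0--00, 1-1-0, 1-11-, 10-01, 11--0, 11-1-}
Coverage chart:
  m0: 0--00 ←essential
  m4: --100,-01--,0--00
  m5: -01-- ←essential
  m6: -01-- ←essential
  m7: --111,-01--
  m8: -1-00,-10-0,0--00
  m10: -10-0 ←essential
  m12: --100,-1-00,0--00
  m15: --111 ←essential
  m17: 10-01 ←essential
  m20: --100,-01--,1-1-0
  m21: -01--,10-01
  m22: -01--,1-1-0,1-11-
  m23: --111,-01--,1-11-
  m24: -1-00,-10-0,11--0
  m26: -10-0,11--0,11-1-
  m27: 11-1- ←essential
  m28: --100,-1-00,1-1-0,11--0
  m30: 1-1-0,1-11-,11--0,11-1-
  m31: --111,1-11-,11-1-
Essential: --111, -01--, -10-0, 0--00, 10-01, 11-1-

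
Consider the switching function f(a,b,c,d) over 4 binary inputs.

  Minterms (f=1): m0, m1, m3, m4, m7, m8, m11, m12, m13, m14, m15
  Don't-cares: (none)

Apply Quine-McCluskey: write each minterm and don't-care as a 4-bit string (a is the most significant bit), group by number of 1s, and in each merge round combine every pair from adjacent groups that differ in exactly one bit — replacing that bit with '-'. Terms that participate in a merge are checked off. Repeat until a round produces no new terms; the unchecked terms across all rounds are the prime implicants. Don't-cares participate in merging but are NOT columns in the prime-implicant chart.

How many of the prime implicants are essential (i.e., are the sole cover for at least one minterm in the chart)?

3

Round 0: 0000✓ 0001✓ 0011✓ 0100✓ 0111✓ 1000✓ 1011✓ 1100✓ 1101✓ 1110✓ 1111✓
Round 1: -000✓ -011✓ -100✓ -111✓ 0-00✓ 0-11✓ 00-1 000- 1-00✓ 1-11✓ 11-0✓ 11-1✓ 110-✓ 111-✓
Round 2: --00 --11 11--
PIs = {--00, --11, 00-1, 000-, 11--}
Coverage chart:
  m0: --00,000-
  m1: 00-1,000-
  m3: --11,00-1
  m4: --00 ←essential
  m7: --11 ←essential
  m8: --00 ←essential
  m11: --11 ←essential
  m12: --00,11--
  m13: 11-- ←essential
  m14: 11-- ←essential
  m15: --11,11--
Essential: --00, --11, 11--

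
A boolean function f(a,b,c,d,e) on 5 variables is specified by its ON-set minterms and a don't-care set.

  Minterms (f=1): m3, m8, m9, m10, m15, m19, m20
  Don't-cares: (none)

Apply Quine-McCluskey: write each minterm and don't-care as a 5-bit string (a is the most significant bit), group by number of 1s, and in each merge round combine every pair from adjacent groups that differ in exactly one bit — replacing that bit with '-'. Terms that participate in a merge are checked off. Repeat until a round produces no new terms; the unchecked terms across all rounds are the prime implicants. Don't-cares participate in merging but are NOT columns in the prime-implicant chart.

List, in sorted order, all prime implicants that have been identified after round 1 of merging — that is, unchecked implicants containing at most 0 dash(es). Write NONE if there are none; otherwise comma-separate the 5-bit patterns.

01111, 10100

Round 0: 00011✓ 01000✓ 01001✓ 01010✓ 01111 10011✓ 10100
Round 1: -0011 010-0 0100-
PIs = {-0011, 010-0, 0100-, 01111, 10100}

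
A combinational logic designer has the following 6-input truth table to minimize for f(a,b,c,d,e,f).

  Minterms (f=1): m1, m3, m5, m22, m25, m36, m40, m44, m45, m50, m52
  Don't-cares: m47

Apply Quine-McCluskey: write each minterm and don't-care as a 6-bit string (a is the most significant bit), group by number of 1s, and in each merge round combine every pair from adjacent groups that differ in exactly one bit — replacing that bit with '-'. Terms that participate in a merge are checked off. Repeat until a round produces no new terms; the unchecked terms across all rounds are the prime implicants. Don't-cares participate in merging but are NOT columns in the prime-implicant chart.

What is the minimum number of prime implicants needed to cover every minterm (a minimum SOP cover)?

[col 0] 000001*, 000011*, 000101*, 010110, 011001, 100100*, 101000*, 101100*, 101101*, 101111*, 110010, 110100*
[col 1] 000-01, 0000-1, 1-0100, 10-100, 101-00, 1011-1, 10110-
Prime implicants: 000-01, 0000-1, 010110, 011001, 1-0100, 10-100, 101-00, 1011-1, 10110-, 110010
PI chart (minterm → PIs covering it):
  1 | 000-01,0000-1
  3 | 0000-1  (sole → essential)
  5 | 000-01  (sole → essential)
  22 | 010110  (sole → essential)
  25 | 011001  (sole → essential)
  36 | 1-0100,10-100
  40 | 101-00  (sole → essential)
  44 | 10-100,101-00,10110-
  45 | 1011-1,10110-
  50 | 110010  (sole → essential)
  52 | 1-0100  (sole → essential)
Essential prime implicants: 000-01, 0000-1, 010110, 011001, 1-0100, 101-00, 110010
Petrick residual → 1011-1
Minimum SOP uses 8 PIs: a'b'c'e'f + a'b'c'd'f + a'bc'def' + a'bcd'e'f + ac'de'f' + ab'ce'f' + ab'cdf + abc'd'ef'

8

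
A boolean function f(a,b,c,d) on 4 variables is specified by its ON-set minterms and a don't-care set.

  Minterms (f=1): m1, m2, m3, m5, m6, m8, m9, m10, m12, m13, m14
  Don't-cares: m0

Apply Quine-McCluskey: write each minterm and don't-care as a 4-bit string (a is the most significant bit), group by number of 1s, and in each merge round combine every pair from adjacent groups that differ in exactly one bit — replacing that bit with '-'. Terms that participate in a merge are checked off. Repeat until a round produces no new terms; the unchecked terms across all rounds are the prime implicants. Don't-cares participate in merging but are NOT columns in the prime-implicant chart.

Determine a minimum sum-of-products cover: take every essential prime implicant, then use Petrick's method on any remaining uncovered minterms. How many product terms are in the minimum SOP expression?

4

Round 0: 0000✓ 0001✓ 0010✓ 0011✓ 0101✓ 0110✓ 1000✓ 1001✓ 1010✓ 1100✓ 1101✓ 1110✓
Round 1: -000✓ -001✓ -010✓ -101✓ -110✓ 0-01✓ 0-10✓ 00-0✓ 00-1✓ 000-✓ 001-✓ 1-00✓ 1-01✓ 1-10✓ 10-0✓ 100-✓ 11-0✓ 110-✓
Round 2: --01 --10 -0-0 -00- 00-- 1--0 1-0-
PIs = {--01, --10, -0-0, -00-, 00--, 1--0, 1-0-}
Coverage chart:
  m1: --01,-00-,00--
  m2: --10,-0-0,00--
  m3: 00-- ←essential
  m5: --01 ←essential
  m6: --10 ←essential
  m8: -0-0,-00-,1--0,1-0-
  m9: --01,-00-,1-0-
  m10: --10,-0-0,1--0
  m12: 1--0,1-0-
  m13: --01,1-0-
  m14: --10,1--0
Essential: --01, --10, 00--
Petrick residual → 1--0
Min cover (4 terms): c'd + cd' + a'b' + ad'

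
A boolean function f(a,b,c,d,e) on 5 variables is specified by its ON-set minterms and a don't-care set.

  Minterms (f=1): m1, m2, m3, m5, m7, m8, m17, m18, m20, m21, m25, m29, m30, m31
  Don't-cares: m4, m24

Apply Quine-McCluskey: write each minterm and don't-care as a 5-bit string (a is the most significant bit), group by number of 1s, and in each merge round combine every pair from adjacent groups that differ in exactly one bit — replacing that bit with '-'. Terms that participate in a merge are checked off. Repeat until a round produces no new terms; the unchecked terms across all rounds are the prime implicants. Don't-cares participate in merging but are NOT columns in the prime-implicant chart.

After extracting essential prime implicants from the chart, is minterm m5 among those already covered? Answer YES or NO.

[col 0] 00001*, 00010*, 00011*, 00100*, 00101*, 00111*, 01000*, 10001*, 10010*, 10100*, 10101*, 11000*, 11001*, 11101*, 11110*, 11111*
[col 1] -0001*, -0010, -0100*, -0101*, -1000, 00-01*, 00-11*, 000-1*, 0001-, 001-1*, 0010-*, 1-001*, 1-101*, 10-01*, 1010-*, 11-01*, 1100-, 111-1, 1111-
[col 2] -0-01, -010-, 00--1, 1--01
Prime implicants: -0-01, -0010, -010-, -1000, 00--1, 0001-, 1--01, 1100-, 111-1, 1111-
PI chart (minterm → PIs covering it):
  1 | -0-01,00--1
  2 | -0010,0001-
  3 | 00--1,0001-
  5 | -0-01,-010-,00--1
  7 | 00--1  (sole → essential)
  8 | -1000  (sole → essential)
  17 | -0-01,1--01
  18 | -0010  (sole → essential)
  20 | -010-  (sole → essential)
  21 | -0-01,-010-,1--01
  25 | 1--01,1100-
  29 | 1--01,111-1
  30 | 1111-  (sole → essential)
  31 | 111-1,1111-
Essential prime implicants: -0010, -010-, -1000, 00--1, 1111-

YES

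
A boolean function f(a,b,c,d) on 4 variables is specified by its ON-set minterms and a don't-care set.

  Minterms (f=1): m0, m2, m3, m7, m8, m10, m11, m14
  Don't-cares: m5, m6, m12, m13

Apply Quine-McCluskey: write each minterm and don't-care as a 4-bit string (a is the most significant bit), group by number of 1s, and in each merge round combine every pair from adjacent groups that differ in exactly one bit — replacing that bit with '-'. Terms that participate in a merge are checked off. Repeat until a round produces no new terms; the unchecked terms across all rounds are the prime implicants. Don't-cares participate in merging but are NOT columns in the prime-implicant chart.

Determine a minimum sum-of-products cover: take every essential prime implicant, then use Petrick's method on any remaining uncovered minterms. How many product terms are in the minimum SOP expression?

4

size-2^0 implicants → 0000(✓)  0010(✓)  0011(✓)  0101(✓)  0110(✓)  0111(✓)  1000(✓)  1010(✓)  1011(✓)  1100(✓)  1101(✓)  1110(✓)
size-2^1 implicants → -000(✓)  -010(✓)  -011(✓)  -101  -110(✓)  0-10(✓)  0-11(✓)  00-0(✓)  001-(✓)  01-1  011-(✓)  1-00(✓)  1-10(✓)  10-0(✓)  101-(✓)  11-0(✓)  110-
size-2^2 implicants → --10  -0-0  -01-  0-1-  1--0
Unchecked terms (primes): --10, -0-0, -01-, -101, 0-1-, 01-1, 1--0, 110-
Minterm coverage:
  m0 ⊆ -0-0 [E]
  m2 ⊆ --10,-0-0,-01-,0-1-
  m3 ⊆ -01-,0-1-
  m7 ⊆ 0-1-,01-1
  m8 ⊆ -0-0,1--0
  m10 ⊆ --10,-0-0,-01-,1--0
  m11 ⊆ -01- [E]
  m14 ⊆ --10,1--0
E = {-0-0, -01-}
Petrick residual → --10, 0-1-
Cover = cd' + b'd' + b'c + a'c  |cover|=4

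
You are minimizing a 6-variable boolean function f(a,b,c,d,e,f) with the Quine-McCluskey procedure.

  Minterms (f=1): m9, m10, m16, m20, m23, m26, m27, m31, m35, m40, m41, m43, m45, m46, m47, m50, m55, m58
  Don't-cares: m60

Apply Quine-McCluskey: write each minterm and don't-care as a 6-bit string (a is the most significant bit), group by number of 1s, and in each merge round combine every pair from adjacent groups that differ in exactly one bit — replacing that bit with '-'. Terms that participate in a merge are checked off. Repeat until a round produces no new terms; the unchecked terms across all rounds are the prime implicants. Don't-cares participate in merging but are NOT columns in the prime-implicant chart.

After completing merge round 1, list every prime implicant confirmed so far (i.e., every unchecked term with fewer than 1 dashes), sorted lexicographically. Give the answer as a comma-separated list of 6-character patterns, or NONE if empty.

111100

size-2^0 implicants → 001001(✓)  001010(✓)  010000(✓)  010100(✓)  010111(✓)  011010(✓)  011011(✓)  011111(✓)  100011(✓)  101000(✓)  101001(✓)  101011(✓)  101101(✓)  101110(✓)  101111(✓)  110010(✓)  110111(✓)  111010(✓)  111100
size-2^1 implicants → -01001  -10111  -11010  0-1010  01-111  010-00  011-11  01101-  10-011  101-01(✓)  101-11(✓)  1010-1(✓)  10100-  1011-1(✓)  10111-  11-010
size-2^2 implicants → 101--1
Unchecked terms (primes): -01001, -10111, -11010, 0-1010, 01-111, 010-00, 011-11, 01101-, 10-011, 101--1, 10100-, 10111-, 11-010, 111100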